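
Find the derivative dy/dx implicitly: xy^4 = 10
Apply d/dx to both sides, remembering that y depends on x. Each occurrence of y therefore brings in a y' = dy/dx via the chain rule.

With F(x, y) equal to the left-hand side minus the right, differentiate F term by term:
  d/dx[xy^4] = 4xy^3·y' + y^4
  d/dx[-10] = 0
Adding these up, d/dx[F] = 0 becomes
  (y^4) + (4xy^3)·y' = 0,
so isolating y',
  dy/dx = -(y^4)/(4xy^3) = -y/(4x)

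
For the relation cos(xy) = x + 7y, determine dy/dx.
Take d/dx of both sides. Since y is implicitly a function of x, the chain rule attaches a y' = dy/dx factor whenever we differentiate through y.

Set F(x, y) = (left side) − (right side), so the curve is F = 0. Differentiating each term of F:
  d/dx[-x] = -1
  d/dx[-7y] = -7·y'
  d/dx[cos(xy)] = -(x·y' + y)·sin(xy)

Collecting, the y'-free part is the partial derivative in x and the y' coefficient is the partial derivative in y:
  ∂F/∂x = -y·sin(xy) - 1
  ∂F/∂y = -x·sin(xy) - 7

so d/dx[F(x, y(x))] = ∂F/∂x + (∂F/∂y)·y' = 0. Rearranging,
  dy/dx = -(∂F/∂x)/(∂F/∂y) = -(-y·sin(xy) - 1)/(-x·sin(xy) - 7) = -(y·sin(xy) + 1)/(x·sin(xy) + 7)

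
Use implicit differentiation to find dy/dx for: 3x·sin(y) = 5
Apply d/dx to both sides, remembering that y depends on x. Each occurrence of y therefore brings in a y' = dy/dx via the chain rule.

With F(x, y) equal to the left-hand side minus the right, differentiate F term by term:
  d/dx[3x·sin(y)] = 3x·y'·cos(y) + 3sin(y)
  d/dx[-5] = 0
Adding these up, d/dx[F] = 0 becomes
  (3sin(y)) + (3x·cos(y))·y' = 0,
so isolating y',
  dy/dx = -(3sin(y))/(3x·cos(y)) = -tan(y)/x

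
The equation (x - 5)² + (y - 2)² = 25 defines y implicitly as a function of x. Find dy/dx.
Differentiate both sides with respect to x, treating y as y(x). By the chain rule, any term containing y contributes a factor of y' = dy/dx when we differentiate it.

Move every term to one side and write the relation as F(x, y) = 0. Term by term,
  d/dx[(x - 5)^2] = 2x - 10
  d/dx[(y - 2)^2] = 2·y'(y - 2)
  d/dx[-25] = 0

The pieces without y' make up ∂F/∂x and the coefficient of y' is ∂F/∂y:
  ∂F/∂x = 2x - 10,
  ∂F/∂y = 2y - 4.

Since d/dx[F] = ∂F/∂x + (∂F/∂y)·y' = 0, solve for y':
  (∂F/∂y)·y' = -∂F/∂x
  dy/dx = -(∂F/∂x)/(∂F/∂y) = -(2x - 10)/(2y - 4) = (5 - x)/(y - 2)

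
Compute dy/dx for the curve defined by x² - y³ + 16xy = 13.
Take d/dx of both sides. Since y is implicitly a function of x, the chain rule attaches a y' = dy/dx factor whenever we differentiate through y.

Set F(x, y) = (left side) − (right side), so the curve is F = 0. Differentiating each term of F:
  d/dx[x^2] = 2x
  d/dx[16xy] = 16x·y' + 16y
  d/dx[-y^3] = -3y^2·y'
  d/dx[-13] = 0

Collecting, the y'-free part is the partial derivative in x and the y' coefficient is the partial derivative in y:
  ∂F/∂x = 2x + 16y
  ∂F/∂y = 16x - 3y^2

so d/dx[F(x, y(x))] = ∂F/∂x + (∂F/∂y)·y' = 0. Rearranging,
  dy/dx = -(∂F/∂x)/(∂F/∂y) = -(2x + 16y)/(16x - 3y^2) = 2(-x - 8y)/(16x - 3y^2)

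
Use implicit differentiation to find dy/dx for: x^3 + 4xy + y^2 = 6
Differentiate both sides with respect to x, treating y as y(x). By the chain rule, any term containing y contributes a factor of y' = dy/dx when we differentiate it.

Move every term to one side and write the relation as F(x, y) = 0. Term by term,
  d/dx[x^3] = 3x^2
  d/dx[4xy] = 4x·y' + 4y
  d/dx[y^2] = 2y·y'
  d/dx[-6] = 0

The pieces without y' make up ∂F/∂x and the coefficient of y' is ∂F/∂y:
  ∂F/∂x = 3x^2 + 4y,
  ∂F/∂y = 4x + 2y.

Since d/dx[F] = ∂F/∂x + (∂F/∂y)·y' = 0, solve for y':
  (∂F/∂y)·y' = -∂F/∂x
  dy/dx = -(∂F/∂x)/(∂F/∂y) = -(3x^2 + 4y)/(4x + 2y) = (-3x^2 - 4y)/(2(2x + y))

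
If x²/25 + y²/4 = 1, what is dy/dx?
Take d/dx of both sides. Since y is implicitly a function of x, the chain rule attaches a y' = dy/dx factor whenever we differentiate through y.

Set F(x, y) = (left side) − (right side), so the curve is F = 0. Differentiating each term of F:
  d/dx[x^2/25] = 2x/25
  d/dx[y^2/4] = y·y'/2
  d/dx[-1] = 0

Collecting, the y'-free part is the partial derivative in x and the y' coefficient is the partial derivative in y:
  ∂F/∂x = 2x/25
  ∂F/∂y = y/2

so d/dx[F(x, y(x))] = ∂F/∂x + (∂F/∂y)·y' = 0. Rearranging,
  dy/dx = -(∂F/∂x)/(∂F/∂y) = -(2x/25)/(y/2) = -4x/(25y)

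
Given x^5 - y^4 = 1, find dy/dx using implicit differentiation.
Differentiate the relation implicitly: treat y = y(x) and apply the chain rule, so every y-derivative picks up a y' = dy/dx factor.

With everything moved to the left-hand side, differentiate term by term:
  d/dx[x^5] = 5x^4
  d/dx[-y^4] = -4y^3·y'
  d/dx[-1] = 0

Separating the contributions that come from x directly and those that come through y:
  without y':      5x^4
  multiplying y':  -4y^3

so (5x^4) + (-4y^3)·y' = 0, and therefore
  dy/dx = -(5x^4)/(-4y^3) = 5x^4/(4y^3)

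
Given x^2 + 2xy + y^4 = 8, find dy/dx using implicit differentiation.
Take d/dx of both sides. Since y is implicitly a function of x, the chain rule attaches a y' = dy/dx factor whenever we differentiate through y.

Set F(x, y) = (left side) − (right side), so the curve is F = 0. Differentiating each term of F:
  d/dx[x^2] = 2x
  d/dx[2xy] = 2x·y' + 2y
  d/dx[y^4] = 4y^3·y'
  d/dx[-8] = 0

Collecting, the y'-free part is the partial derivative in x and the y' coefficient is the partial derivative in y:
  ∂F/∂x = 2x + 2y
  ∂F/∂y = 2x + 4y^3

so d/dx[F(x, y(x))] = ∂F/∂x + (∂F/∂y)·y' = 0. Rearranging,
  dy/dx = -(∂F/∂x)/(∂F/∂y) = -(2x + 2y)/(2x + 4y^3) = (-x - y)/(x + 2y^3)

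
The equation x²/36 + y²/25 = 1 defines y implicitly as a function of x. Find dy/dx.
Apply d/dx to both sides, remembering that y depends on x. Each occurrence of y therefore brings in a y' = dy/dx via the chain rule.

With F(x, y) equal to the left-hand side minus the right, differentiate F term by term:
  d/dx[x^2/36] = x/18
  d/dx[y^2/25] = 2y·y'/25
  d/dx[-1] = 0
Adding these up, d/dx[F] = 0 becomes
  (x/18) + (2y/25)·y' = 0,
so isolating y',
  dy/dx = -(x/18)/(2y/25) = -25x/(36y)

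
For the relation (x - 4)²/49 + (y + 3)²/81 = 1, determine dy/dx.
Take d/dx of both sides. Since y is implicitly a function of x, the chain rule attaches a y' = dy/dx factor whenever we differentiate through y.

Set F(x, y) = (left side) − (right side), so the curve is F = 0. Differentiating each term of F:
  d/dx[(x - 4)^2/49] = 2x/49 - 8/49
  d/dx[(y + 3)^2/81] = 2·y'(y + 3)/81
  d/dx[-1] = 0

Collecting, the y'-free part is the partial derivative in x and the y' coefficient is the partial derivative in y:
  ∂F/∂x = 2x/49 - 8/49
  ∂F/∂y = 2y/81 + 2/27

so d/dx[F(x, y(x))] = ∂F/∂x + (∂F/∂y)·y' = 0. Rearranging,
  dy/dx = -(∂F/∂x)/(∂F/∂y) = -(2x/49 - 8/49)/(2y/81 + 2/27)
        = -(2(x - 4)/49)/(2(y + 3)/81) = 81(4 - x)/(49(y + 3))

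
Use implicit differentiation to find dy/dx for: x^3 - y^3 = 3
Take d/dx of both sides. Since y is implicitly a function of x, the chain rule attaches a y' = dy/dx factor whenever we differentiate through y.

Set F(x, y) = (left side) − (right side), so the curve is F = 0. Differentiating each term of F:
  d/dx[x^3] = 3x^2
  d/dx[-y^3] = -3y^2·y'
  d/dx[-3] = 0

Collecting, the y'-free part is the partial derivative in x and the y' coefficient is the partial derivative in y:
  ∂F/∂x = 3x^2
  ∂F/∂y = -3y^2

so d/dx[F(x, y(x))] = ∂F/∂x + (∂F/∂y)·y' = 0. Rearranging,
  dy/dx = -(∂F/∂x)/(∂F/∂y) = -(3x^2)/(-3y^2) = x^2/y^2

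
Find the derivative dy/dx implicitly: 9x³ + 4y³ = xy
Differentiate the relation implicitly: treat y = y(x) and apply the chain rule, so every y-derivative picks up a y' = dy/dx factor.

With everything moved to the left-hand side, differentiate term by term:
  d/dx[9x^3] = 27x^2
  d/dx[-xy] = -x·y' - y
  d/dx[4y^3] = 12y^2·y'

Separating the contributions that come from x directly and those that come through y:
  without y':      27x^2 - y
  multiplying y':  -x + 12y^2

so (27x^2 - y) + (-x + 12y^2)·y' = 0, and therefore
  dy/dx = -(27x^2 - y)/(-x + 12y^2) = (27x^2 - y)/(x - 12y^2)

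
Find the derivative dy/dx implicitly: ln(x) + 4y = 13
Apply d/dx to both sides, remembering that y depends on x. Each occurrence of y therefore brings in a y' = dy/dx via the chain rule.

With F(x, y) equal to the left-hand side minus the right, differentiate F term by term:
  d/dx[4y] = 4·y'
  d/dx[ln(x)] = 1/x
  d/dx[-13] = 0
Adding these up, d/dx[F] = 0 becomes
  (1/x) + (4)·y' = 0,
so isolating y',
  dy/dx = -(1/x)/(4) = -1/(4x)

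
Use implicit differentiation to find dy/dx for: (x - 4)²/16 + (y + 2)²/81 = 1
Differentiate the relation implicitly: treat y = y(x) and apply the chain rule, so every y-derivative picks up a y' = dy/dx factor.

With everything moved to the left-hand side, differentiate term by term:
  d/dx[(x - 4)^2/16] = x/8 - 1/2
  d/dx[(y + 2)^2/81] = 2·y'(y + 2)/81
  d/dx[-1] = 0

Separating the contributions that come from x directly and those that come through y:
  without y':      x/8 - 1/2
  multiplying y':  2y/81 + 4/81

so (x/8 - 1/2) + (2y/81 + 4/81)·y' = 0, and therefore
  dy/dx = -(x/8 - 1/2)/(2y/81 + 4/81)
        = -((x - 4)/8)/(2(y + 2)/81) = 81(4 - x)/(16(y + 2))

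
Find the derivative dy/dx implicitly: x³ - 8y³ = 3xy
Take d/dx of both sides. Since y is implicitly a function of x, the chain rule attaches a y' = dy/dx factor whenever we differentiate through y.

Set F(x, y) = (left side) − (right side), so the curve is F = 0. Differentiating each term of F:
  d/dx[x^3] = 3x^2
  d/dx[-3xy] = -3x·y' - 3y
  d/dx[-8y^3] = -24y^2·y'

Collecting, the y'-free part is the partial derivative in x and the y' coefficient is the partial derivative in y:
  ∂F/∂x = 3x^2 - 3y
  ∂F/∂y = -3x - 24y^2

so d/dx[F(x, y(x))] = ∂F/∂x + (∂F/∂y)·y' = 0. Rearranging,
  dy/dx = -(∂F/∂x)/(∂F/∂y) = -(3x^2 - 3y)/(-3x - 24y^2) = (x^2 - y)/(x + 8y^2)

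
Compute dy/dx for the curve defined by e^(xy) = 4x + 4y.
Differentiate the relation implicitly: treat y = y(x) and apply the chain rule, so every y-derivative picks up a y' = dy/dx factor.

With everything moved to the left-hand side, differentiate term by term:
  d/dx[-4x] = -4
  d/dx[-4y] = -4·y'
  d/dx[e^(xy)] = (x·y' + y)·e^(xy)

Separating the contributions that come from x directly and those that come through y:
  without y':      y·e^(xy) - 4
  multiplying y':  x·e^(xy) - 4

so (y·e^(xy) - 4) + (x·e^(xy) - 4)·y' = 0, and therefore
  dy/dx = -(y·e^(xy) - 4)/(x·e^(xy) - 4) = (-y·e^(xy) + 4)/(x·e^(xy) - 4)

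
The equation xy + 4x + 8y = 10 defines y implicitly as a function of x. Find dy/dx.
Apply d/dx to both sides, remembering that y depends on x. Each occurrence of y therefore brings in a y' = dy/dx via the chain rule.

With F(x, y) equal to the left-hand side minus the right, differentiate F term by term:
  d/dx[xy] = x·y' + y
  d/dx[4x] = 4
  d/dx[8y] = 8·y'
  d/dx[-10] = 0
Adding these up, d/dx[F] = 0 becomes
  (y + 4) + (x + 8)·y' = 0,
so isolating y',
  dy/dx = -(y + 4)/(x + 8) = (-y - 4)/(x + 8)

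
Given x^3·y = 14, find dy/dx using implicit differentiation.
Take d/dx of both sides. Since y is implicitly a function of x, the chain rule attaches a y' = dy/dx factor whenever we differentiate through y.

Set F(x, y) = (left side) − (right side), so the curve is F = 0. Differentiating each term of F:
  d/dx[x^3y] = x^3·y' + 3x^2y
  d/dx[-14] = 0

Collecting, the y'-free part is the partial derivative in x and the y' coefficient is the partial derivative in y:
  ∂F/∂x = 3x^2y
  ∂F/∂y = x^3

so d/dx[F(x, y(x))] = ∂F/∂x + (∂F/∂y)·y' = 0. Rearranging,
  dy/dx = -(∂F/∂x)/(∂F/∂y) = -(3x^2y)/(x^3) = -3y/x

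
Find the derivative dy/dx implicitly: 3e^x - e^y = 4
Differentiate both sides with respect to x, treating y as y(x). By the chain rule, any term containing y contributes a factor of y' = dy/dx when we differentiate it.

Move every term to one side and write the relation as F(x, y) = 0. Term by term,
  d/dx[3e^(x)] = 3e^(x)
  d/dx[-e^(y)] = -y'·e^(y)
  d/dx[-4] = 0

The pieces without y' make up ∂F/∂x and the coefficient of y' is ∂F/∂y:
  ∂F/∂x = 3e^(x),
  ∂F/∂y = -e^(y).

Since d/dx[F] = ∂F/∂x + (∂F/∂y)·y' = 0, solve for y':
  (∂F/∂y)·y' = -∂F/∂x
  dy/dx = -(∂F/∂x)/(∂F/∂y) = -(3e^(x))/(-e^(y)) = 3e^(x - y)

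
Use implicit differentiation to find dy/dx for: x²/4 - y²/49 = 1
Differentiate the relation implicitly: treat y = y(x) and apply the chain rule, so every y-derivative picks up a y' = dy/dx factor.

With everything moved to the left-hand side, differentiate term by term:
  d/dx[x^2/4] = x/2
  d/dx[-y^2/49] = -2y·y'/49
  d/dx[-1] = 0

Separating the contributions that come from x directly and those that come through y:
  without y':      x/2
  multiplying y':  -2y/49

so (x/2) + (-2y/49)·y' = 0, and therefore
  dy/dx = -(x/2)/(-2y/49) = 49x/(4y)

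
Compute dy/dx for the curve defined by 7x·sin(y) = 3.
Differentiate both sides with respect to x, treating y as y(x). By the chain rule, any term containing y contributes a factor of y' = dy/dx when we differentiate it.

Move every term to one side and write the relation as F(x, y) = 0. Term by term,
  d/dx[7x·sin(y)] = 7x·y'·cos(y) + 7sin(y)
  d/dx[-3] = 0

The pieces without y' make up ∂F/∂x and the coefficient of y' is ∂F/∂y:
  ∂F/∂x = 7sin(y),
  ∂F/∂y = 7x·cos(y).

Since d/dx[F] = ∂F/∂x + (∂F/∂y)·y' = 0, solve for y':
  (∂F/∂y)·y' = -∂F/∂x
  dy/dx = -(∂F/∂x)/(∂F/∂y) = -(7sin(y))/(7x·cos(y)) = -tan(y)/x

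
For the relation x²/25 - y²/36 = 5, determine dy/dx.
Differentiate both sides with respect to x, treating y as y(x). By the chain rule, any term containing y contributes a factor of y' = dy/dx when we differentiate it.

Move every term to one side and write the relation as F(x, y) = 0. Term by term,
  d/dx[x^2/25] = 2x/25
  d/dx[-y^2/36] = -y·y'/18
  d/dx[-5] = 0

The pieces without y' make up ∂F/∂x and the coefficient of y' is ∂F/∂y:
  ∂F/∂x = 2x/25,
  ∂F/∂y = -y/18.

Since d/dx[F] = ∂F/∂x + (∂F/∂y)·y' = 0, solve for y':
  (∂F/∂y)·y' = -∂F/∂x
  dy/dx = -(∂F/∂x)/(∂F/∂y) = -(2x/25)/(-y/18) = 36x/(25y)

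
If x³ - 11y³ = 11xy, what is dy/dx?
Apply d/dx to both sides, remembering that y depends on x. Each occurrence of y therefore brings in a y' = dy/dx via the chain rule.

With F(x, y) equal to the left-hand side minus the right, differentiate F term by term:
  d/dx[x^3] = 3x^2
  d/dx[-11xy] = -11x·y' - 11y
  d/dx[-11y^3] = -33y^2·y'
Adding these up, d/dx[F] = 0 becomes
  (3x^2 - 11y) + (-11x - 33y^2)·y' = 0,
so isolating y',
  dy/dx = -(3x^2 - 11y)/(-11x - 33y^2) = (3x^2/11 - y)/(x + 3y^2)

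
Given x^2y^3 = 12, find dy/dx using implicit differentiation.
Apply d/dx to both sides, remembering that y depends on x. Each occurrence of y therefore brings in a y' = dy/dx via the chain rule.

With F(x, y) equal to the left-hand side minus the right, differentiate F term by term:
  d/dx[x^2y^3] = 3x^2y^2·y' + 2xy^3
  d/dx[-12] = 0
Adding these up, d/dx[F] = 0 becomes
  (2xy^3) + (3x^2y^2)·y' = 0,
so isolating y',
  dy/dx = -(2xy^3)/(3x^2y^2) = -2y/(3x)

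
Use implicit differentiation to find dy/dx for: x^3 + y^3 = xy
Differentiate the relation implicitly: treat y = y(x) and apply the chain rule, so every y-derivative picks up a y' = dy/dx factor.

With everything moved to the left-hand side, differentiate term by term:
  d/dx[x^3] = 3x^2
  d/dx[-xy] = -x·y' - y
  d/dx[y^3] = 3y^2·y'

Separating the contributions that come from x directly and those that come through y:
  without y':      3x^2 - y
  multiplying y':  -x + 3y^2

so (3x^2 - y) + (-x + 3y^2)·y' = 0, and therefore
  dy/dx = -(3x^2 - y)/(-x + 3y^2) = (3x^2 - y)/(x - 3y^2)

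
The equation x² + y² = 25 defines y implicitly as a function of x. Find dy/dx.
Apply d/dx to both sides, remembering that y depends on x. Each occurrence of y therefore brings in a y' = dy/dx via the chain rule.

With F(x, y) equal to the left-hand side minus the right, differentiate F term by term:
  d/dx[x^2] = 2x
  d/dx[y^2] = 2y·y'
  d/dx[-25] = 0
Adding these up, d/dx[F] = 0 becomes
  (2x) + (2y)·y' = 0,
so isolating y',
  dy/dx = -(2x)/(2y) = -x/y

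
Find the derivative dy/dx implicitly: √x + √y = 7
Take d/dx of both sides. Since y is implicitly a function of x, the chain rule attaches a y' = dy/dx factor whenever we differentiate through y.

Set F(x, y) = (left side) − (right side), so the curve is F = 0. Differentiating each term of F:
  d/dx[√(x)] = 1/(2√(x))
  d/dx[√(y)] = y'/(2√(y))
  d/dx[-7] = 0

Collecting, the y'-free part is the partial derivative in x and the y' coefficient is the partial derivative in y:
  ∂F/∂x = 1/(2√(x))
  ∂F/∂y = 1/(2√(y))

so d/dx[F(x, y(x))] = ∂F/∂x + (∂F/∂y)·y' = 0. Rearranging,
  dy/dx = -(∂F/∂x)/(∂F/∂y) = -(1/(2√(x)))/(1/(2√(y))) = -√(y)/√(x)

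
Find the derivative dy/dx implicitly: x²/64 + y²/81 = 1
Differentiate both sides with respect to x, treating y as y(x). By the chain rule, any term containing y contributes a factor of y' = dy/dx when we differentiate it.

Move every term to one side and write the relation as F(x, y) = 0. Term by term,
  d/dx[x^2/64] = x/32
  d/dx[y^2/81] = 2y·y'/81
  d/dx[-1] = 0

The pieces without y' make up ∂F/∂x and the coefficient of y' is ∂F/∂y:
  ∂F/∂x = x/32,
  ∂F/∂y = 2y/81.

Since d/dx[F] = ∂F/∂x + (∂F/∂y)·y' = 0, solve for y':
  (∂F/∂y)·y' = -∂F/∂x
  dy/dx = -(∂F/∂x)/(∂F/∂y) = -(x/32)/(2y/81) = -81x/(64y)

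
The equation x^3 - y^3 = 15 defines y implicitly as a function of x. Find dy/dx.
Differentiate the relation implicitly: treat y = y(x) and apply the chain rule, so every y-derivative picks up a y' = dy/dx factor.

With everything moved to the left-hand side, differentiate term by term:
  d/dx[x^3] = 3x^2
  d/dx[-y^3] = -3y^2·y'
  d/dx[-15] = 0

Separating the contributions that come from x directly and those that come through y:
  without y':      3x^2
  multiplying y':  -3y^2

so (3x^2) + (-3y^2)·y' = 0, and therefore
  dy/dx = -(3x^2)/(-3y^2) = x^2/y^2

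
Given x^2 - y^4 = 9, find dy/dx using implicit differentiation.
Differentiate the relation implicitly: treat y = y(x) and apply the chain rule, so every y-derivative picks up a y' = dy/dx factor.

With everything moved to the left-hand side, differentiate term by term:
  d/dx[x^2] = 2x
  d/dx[-y^4] = -4y^3·y'
  d/dx[-9] = 0

Separating the contributions that come from x directly and those that come through y:
  without y':      2x
  multiplying y':  -4y^3

so (2x) + (-4y^3)·y' = 0, and therefore
  dy/dx = -(2x)/(-4y^3) = x/(2y^3)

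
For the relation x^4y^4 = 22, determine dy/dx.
Take d/dx of both sides. Since y is implicitly a function of x, the chain rule attaches a y' = dy/dx factor whenever we differentiate through y.

Set F(x, y) = (left side) − (right side), so the curve is F = 0. Differentiating each term of F:
  d/dx[x^4y^4] = 4x^4y^3·y' + 4x^3y^4
  d/dx[-22] = 0

Collecting, the y'-free part is the partial derivative in x and the y' coefficient is the partial derivative in y:
  ∂F/∂x = 4x^3y^4
  ∂F/∂y = 4x^4y^3

so d/dx[F(x, y(x))] = ∂F/∂x + (∂F/∂y)·y' = 0. Rearranging,
  dy/dx = -(∂F/∂x)/(∂F/∂y) = -(4x^3y^4)/(4x^4y^3) = -y/x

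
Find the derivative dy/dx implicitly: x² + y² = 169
Apply d/dx to both sides, remembering that y depends on x. Each occurrence of y therefore brings in a y' = dy/dx via the chain rule.

With F(x, y) equal to the left-hand side minus the right, differentiate F term by term:
  d/dx[x^2] = 2x
  d/dx[y^2] = 2y·y'
  d/dx[-169] = 0
Adding these up, d/dx[F] = 0 becomes
  (2x) + (2y)·y' = 0,
so isolating y',
  dy/dx = -(2x)/(2y) = -x/y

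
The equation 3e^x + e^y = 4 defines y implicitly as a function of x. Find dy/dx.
Apply d/dx to both sides, remembering that y depends on x. Each occurrence of y therefore brings in a y' = dy/dx via the chain rule.

With F(x, y) equal to the left-hand side minus the right, differentiate F term by term:
  d/dx[3e^(x)] = 3e^(x)
  d/dx[e^(y)] = y'·e^(y)
  d/dx[-4] = 0
Adding these up, d/dx[F] = 0 becomes
  (3e^(x)) + (e^(y))·y' = 0,
so isolating y',
  dy/dx = -(3e^(x))/(e^(y)) = -3e^(x - y)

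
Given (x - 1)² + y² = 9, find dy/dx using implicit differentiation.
Differentiate both sides with respect to x, treating y as y(x). By the chain rule, any term containing y contributes a factor of y' = dy/dx when we differentiate it.

Move every term to one side and write the relation as F(x, y) = 0. Term by term,
  d/dx[y^2] = 2y·y'
  d/dx[(x - 1)^2] = 2x - 2
  d/dx[-9] = 0

The pieces without y' make up ∂F/∂x and the coefficient of y' is ∂F/∂y:
  ∂F/∂x = 2x - 2,
  ∂F/∂y = 2y.

Since d/dx[F] = ∂F/∂x + (∂F/∂y)·y' = 0, solve for y':
  (∂F/∂y)·y' = -∂F/∂x
  dy/dx = -(∂F/∂x)/(∂F/∂y) = -(2x - 2)/(2y) = (1 - x)/y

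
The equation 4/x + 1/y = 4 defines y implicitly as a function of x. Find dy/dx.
Differentiate the relation implicitly: treat y = y(x) and apply the chain rule, so every y-derivative picks up a y' = dy/dx factor.

With everything moved to the left-hand side, differentiate term by term:
  d/dx[1/y] = -y'/y^2
  d/dx[4/x] = -4/x^2
  d/dx[-4] = 0

Separating the contributions that come from x directly and those that come through y:
  without y':      -4/x^2
  multiplying y':  -1/y^2

so (-4/x^2) + (-1/y^2)·y' = 0, and therefore
  dy/dx = -(-4/x^2)/(-1/y^2) = -4y^2/x^2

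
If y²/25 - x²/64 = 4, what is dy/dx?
Take d/dx of both sides. Since y is implicitly a function of x, the chain rule attaches a y' = dy/dx factor whenever we differentiate through y.

Set F(x, y) = (left side) − (right side), so the curve is F = 0. Differentiating each term of F:
  d/dx[-x^2/64] = -x/32
  d/dx[y^2/25] = 2y·y'/25
  d/dx[-4] = 0

Collecting, the y'-free part is the partial derivative in x and the y' coefficient is the partial derivative in y:
  ∂F/∂x = -x/32
  ∂F/∂y = 2y/25

so d/dx[F(x, y(x))] = ∂F/∂x + (∂F/∂y)·y' = 0. Rearranging,
  dy/dx = -(∂F/∂x)/(∂F/∂y) = -(-x/32)/(2y/25) = 25x/(64y)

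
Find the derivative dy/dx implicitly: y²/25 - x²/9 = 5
Differentiate the relation implicitly: treat y = y(x) and apply the chain rule, so every y-derivative picks up a y' = dy/dx factor.

With everything moved to the left-hand side, differentiate term by term:
  d/dx[-x^2/9] = -2x/9
  d/dx[y^2/25] = 2y·y'/25
  d/dx[-5] = 0

Separating the contributions that come from x directly and those that come through y:
  without y':      -2x/9
  multiplying y':  2y/25

so (-2x/9) + (2y/25)·y' = 0, and therefore
  dy/dx = -(-2x/9)/(2y/25) = 25x/(9y)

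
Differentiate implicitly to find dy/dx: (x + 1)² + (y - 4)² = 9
Differentiate both sides with respect to x, treating y as y(x). By the chain rule, any term containing y contributes a factor of y' = dy/dx when we differentiate it.

Move every term to one side and write the relation as F(x, y) = 0. Term by term,
  d/dx[(x + 1)^2] = 2x + 2
  d/dx[(y - 4)^2] = 2·y'(y - 4)
  d/dx[-9] = 0

The pieces without y' make up ∂F/∂x and the coefficient of y' is ∂F/∂y:
  ∂F/∂x = 2x + 2,
  ∂F/∂y = 2y - 8.

Since d/dx[F] = ∂F/∂x + (∂F/∂y)·y' = 0, solve for y':
  (∂F/∂y)·y' = -∂F/∂x
  dy/dx = -(∂F/∂x)/(∂F/∂y) = -(2x + 2)/(2y - 8) = (-x - 1)/(y - 4)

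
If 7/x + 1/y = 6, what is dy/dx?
Differentiate both sides with respect to x, treating y as y(x). By the chain rule, any term containing y contributes a factor of y' = dy/dx when we differentiate it.

Move every term to one side and write the relation as F(x, y) = 0. Term by term,
  d/dx[1/y] = -y'/y^2
  d/dx[7/x] = -7/x^2
  d/dx[-6] = 0

The pieces without y' make up ∂F/∂x and the coefficient of y' is ∂F/∂y:
  ∂F/∂x = -7/x^2,
  ∂F/∂y = -1/y^2.

Since d/dx[F] = ∂F/∂x + (∂F/∂y)·y' = 0, solve for y':
  (∂F/∂y)·y' = -∂F/∂x
  dy/dx = -(∂F/∂x)/(∂F/∂y) = -(-7/x^2)/(-1/y^2) = -7y^2/x^2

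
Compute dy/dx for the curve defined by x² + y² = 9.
Apply d/dx to both sides, remembering that y depends on x. Each occurrence of y therefore brings in a y' = dy/dx via the chain rule.

With F(x, y) equal to the left-hand side minus the right, differentiate F term by term:
  d/dx[x^2] = 2x
  d/dx[y^2] = 2y·y'
  d/dx[-9] = 0
Adding these up, d/dx[F] = 0 becomes
  (2x) + (2y)·y' = 0,
so isolating y',
  dy/dx = -(2x)/(2y) = -x/y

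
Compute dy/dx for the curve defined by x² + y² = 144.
Take d/dx of both sides. Since y is implicitly a function of x, the chain rule attaches a y' = dy/dx factor whenever we differentiate through y.

Set F(x, y) = (left side) − (right side), so the curve is F = 0. Differentiating each term of F:
  d/dx[x^2] = 2x
  d/dx[y^2] = 2y·y'
  d/dx[-144] = 0

Collecting, the y'-free part is the partial derivative in x and the y' coefficient is the partial derivative in y:
  ∂F/∂x = 2x
  ∂F/∂y = 2y

so d/dx[F(x, y(x))] = ∂F/∂x + (∂F/∂y)·y' = 0. Rearranging,
  dy/dx = -(∂F/∂x)/(∂F/∂y) = -(2x)/(2y) = -x/y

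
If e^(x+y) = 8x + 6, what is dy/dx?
Differentiate both sides with respect to x, treating y as y(x). By the chain rule, any term containing y contributes a factor of y' = dy/dx when we differentiate it.

Move every term to one side and write the relation as F(x, y) = 0. Term by term,
  d/dx[-8x] = -8
  d/dx[e^(x + y)] = (y' + 1)·e^(x + y)
  d/dx[-6] = 0

The pieces without y' make up ∂F/∂x and the coefficient of y' is ∂F/∂y:
  ∂F/∂x = e^(x + y) - 8,
  ∂F/∂y = e^(x + y).

Since d/dx[F] = ∂F/∂x + (∂F/∂y)·y' = 0, solve for y':
  (∂F/∂y)·y' = -∂F/∂x
  dy/dx = -(∂F/∂x)/(∂F/∂y) = -(e^(x + y) - 8)/(e^(x + y)) = 8e^(-x - y) - 1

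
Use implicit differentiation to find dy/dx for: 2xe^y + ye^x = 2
Differentiate the relation implicitly: treat y = y(x) and apply the chain rule, so every y-derivative picks up a y' = dy/dx factor.

With everything moved to the left-hand side, differentiate term by term:
  d/dx[2x·e^(y)] = 2x·y'·e^(y) + 2e^(y)
  d/dx[y·e^(x)] = y·e^(x) + y'·e^(x)
  d/dx[-2] = 0

Separating the contributions that come from x directly and those that come through y:
  without y':      y·e^(x) + 2e^(y)
  multiplying y':  2x·e^(y) + e^(x)

so (y·e^(x) + 2e^(y)) + (2x·e^(y) + e^(x))·y' = 0, and therefore
  dy/dx = -(y·e^(x) + 2e^(y))/(2x·e^(y) + e^(x)) = (-y·e^(x) - 2e^(y))/(2x·e^(y) + e^(x))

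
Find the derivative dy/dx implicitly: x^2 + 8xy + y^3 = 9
Apply d/dx to both sides, remembering that y depends on x. Each occurrence of y therefore brings in a y' = dy/dx via the chain rule.

With F(x, y) equal to the left-hand side minus the right, differentiate F term by term:
  d/dx[x^2] = 2x
  d/dx[8xy] = 8x·y' + 8y
  d/dx[y^3] = 3y^2·y'
  d/dx[-9] = 0
Adding these up, d/dx[F] = 0 becomes
  (2x + 8y) + (8x + 3y^2)·y' = 0,
so isolating y',
  dy/dx = -(2x + 8y)/(8x + 3y^2) = 2(-x - 4y)/(8x + 3y^2)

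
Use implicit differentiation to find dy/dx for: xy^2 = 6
Differentiate the relation implicitly: treat y = y(x) and apply the chain rule, so every y-derivative picks up a y' = dy/dx factor.

With everything moved to the left-hand side, differentiate term by term:
  d/dx[xy^2] = 2xy·y' + y^2
  d/dx[-6] = 0

Separating the contributions that come from x directly and those that come through y:
  without y':      y^2
  multiplying y':  2xy

so (y^2) + (2xy)·y' = 0, and therefore
  dy/dx = -(y^2)/(2xy) = -y/(2x)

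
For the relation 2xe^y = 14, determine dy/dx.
Take d/dx of both sides. Since y is implicitly a function of x, the chain rule attaches a y' = dy/dx factor whenever we differentiate through y.

Set F(x, y) = (left side) − (right side), so the curve is F = 0. Differentiating each term of F:
  d/dx[2x·e^(y)] = 2x·y'·e^(y) + 2e^(y)
  d/dx[-14] = 0

Collecting, the y'-free part is the partial derivative in x and the y' coefficient is the partial derivative in y:
  ∂F/∂x = 2e^(y)
  ∂F/∂y = 2x·e^(y)

so d/dx[F(x, y(x))] = ∂F/∂x + (∂F/∂y)·y' = 0. Rearranging,
  dy/dx = -(∂F/∂x)/(∂F/∂y) = -(2e^(y))/(2x·e^(y)) = -1/x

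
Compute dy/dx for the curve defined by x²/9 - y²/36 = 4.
Differentiate the relation implicitly: treat y = y(x) and apply the chain rule, so every y-derivative picks up a y' = dy/dx factor.

With everything moved to the left-hand side, differentiate term by term:
  d/dx[x^2/9] = 2x/9
  d/dx[-y^2/36] = -y·y'/18
  d/dx[-4] = 0

Separating the contributions that come from x directly and those that come through y:
  without y':      2x/9
  multiplying y':  -y/18

so (2x/9) + (-y/18)·y' = 0, and therefore
  dy/dx = -(2x/9)/(-y/18) = 4x/y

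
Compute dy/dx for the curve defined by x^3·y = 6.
Take d/dx of both sides. Since y is implicitly a function of x, the chain rule attaches a y' = dy/dx factor whenever we differentiate through y.

Set F(x, y) = (left side) − (right side), so the curve is F = 0. Differentiating each term of F:
  d/dx[x^3y] = x^3·y' + 3x^2y
  d/dx[-6] = 0

Collecting, the y'-free part is the partial derivative in x and the y' coefficient is the partial derivative in y:
  ∂F/∂x = 3x^2y
  ∂F/∂y = x^3

so d/dx[F(x, y(x))] = ∂F/∂x + (∂F/∂y)·y' = 0. Rearranging,
  dy/dx = -(∂F/∂x)/(∂F/∂y) = -(3x^2y)/(x^3) = -3y/x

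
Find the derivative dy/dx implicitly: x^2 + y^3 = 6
Differentiate both sides with respect to x, treating y as y(x). By the chain rule, any term containing y contributes a factor of y' = dy/dx when we differentiate it.

Move every term to one side and write the relation as F(x, y) = 0. Term by term,
  d/dx[x^2] = 2x
  d/dx[y^3] = 3y^2·y'
  d/dx[-6] = 0

The pieces without y' make up ∂F/∂x and the coefficient of y' is ∂F/∂y:
  ∂F/∂x = 2x,
  ∂F/∂y = 3y^2.

Since d/dx[F] = ∂F/∂x + (∂F/∂y)·y' = 0, solve for y':
  (∂F/∂y)·y' = -∂F/∂x
  dy/dx = -(∂F/∂x)/(∂F/∂y) = -(2x)/(3y^2) = -2x/(3y^2)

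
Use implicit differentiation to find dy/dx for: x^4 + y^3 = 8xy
Differentiate the relation implicitly: treat y = y(x) and apply the chain rule, so every y-derivative picks up a y' = dy/dx factor.

With everything moved to the left-hand side, differentiate term by term:
  d/dx[x^4] = 4x^3
  d/dx[-8xy] = -8x·y' - 8y
  d/dx[y^3] = 3y^2·y'

Separating the contributions that come from x directly and those that come through y:
  without y':      4x^3 - 8y
  multiplying y':  -8x + 3y^2

so (4x^3 - 8y) + (-8x + 3y^2)·y' = 0, and therefore
  dy/dx = -(4x^3 - 8y)/(-8x + 3y^2) = 4(x^3 - 2y)/(8x - 3y^2)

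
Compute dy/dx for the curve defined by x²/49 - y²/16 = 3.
Differentiate the relation implicitly: treat y = y(x) and apply the chain rule, so every y-derivative picks up a y' = dy/dx factor.

With everything moved to the left-hand side, differentiate term by term:
  d/dx[x^2/49] = 2x/49
  d/dx[-y^2/16] = -y·y'/8
  d/dx[-3] = 0

Separating the contributions that come from x directly and those that come through y:
  without y':      2x/49
  multiplying y':  -y/8

so (2x/49) + (-y/8)·y' = 0, and therefore
  dy/dx = -(2x/49)/(-y/8) = 16x/(49y)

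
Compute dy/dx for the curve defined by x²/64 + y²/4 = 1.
Take d/dx of both sides. Since y is implicitly a function of x, the chain rule attaches a y' = dy/dx factor whenever we differentiate through y.

Set F(x, y) = (left side) − (right side), so the curve is F = 0. Differentiating each term of F:
  d/dx[x^2/64] = x/32
  d/dx[y^2/4] = y·y'/2
  d/dx[-1] = 0

Collecting, the y'-free part is the partial derivative in x and the y' coefficient is the partial derivative in y:
  ∂F/∂x = x/32
  ∂F/∂y = y/2

so d/dx[F(x, y(x))] = ∂F/∂x + (∂F/∂y)·y' = 0. Rearranging,
  dy/dx = -(∂F/∂x)/(∂F/∂y) = -(x/32)/(y/2) = -x/(16y)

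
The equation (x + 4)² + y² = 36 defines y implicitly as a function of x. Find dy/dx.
Apply d/dx to both sides, remembering that y depends on x. Each occurrence of y therefore brings in a y' = dy/dx via the chain rule.

With F(x, y) equal to the left-hand side minus the right, differentiate F term by term:
  d/dx[y^2] = 2y·y'
  d/dx[(x + 4)^2] = 2x + 8
  d/dx[-36] = 0
Adding these up, d/dx[F] = 0 becomes
  (2x + 8) + (2y)·y' = 0,
so isolating y',
  dy/dx = -(2x + 8)/(2y) = (-x - 4)/y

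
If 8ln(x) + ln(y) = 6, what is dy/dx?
Differentiate the relation implicitly: treat y = y(x) and apply the chain rule, so every y-derivative picks up a y' = dy/dx factor.

With everything moved to the left-hand side, differentiate term by term:
  d/dx[8ln(x)] = 8/x
  d/dx[ln(y)] = y'/y
  d/dx[-6] = 0

Separating the contributions that come from x directly and those that come through y:
  without y':      8/x
  multiplying y':  1/y

so (8/x) + (1/y)·y' = 0, and therefore
  dy/dx = -(8/x)/(1/y) = -8y/x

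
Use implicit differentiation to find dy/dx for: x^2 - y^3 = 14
Apply d/dx to both sides, remembering that y depends on x. Each occurrence of y therefore brings in a y' = dy/dx via the chain rule.

With F(x, y) equal to the left-hand side minus the right, differentiate F term by term:
  d/dx[x^2] = 2x
  d/dx[-y^3] = -3y^2·y'
  d/dx[-14] = 0
Adding these up, d/dx[F] = 0 becomes
  (2x) + (-3y^2)·y' = 0,
so isolating y',
  dy/dx = -(2x)/(-3y^2) = 2x/(3y^2)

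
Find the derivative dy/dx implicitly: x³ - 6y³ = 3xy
Differentiate the relation implicitly: treat y = y(x) and apply the chain rule, so every y-derivative picks up a y' = dy/dx factor.

With everything moved to the left-hand side, differentiate term by term:
  d/dx[x^3] = 3x^2
  d/dx[-3xy] = -3x·y' - 3y
  d/dx[-6y^3] = -18y^2·y'

Separating the contributions that come from x directly and those that come through y:
  without y':      3x^2 - 3y
  multiplying y':  -3x - 18y^2

so (3x^2 - 3y) + (-3x - 18y^2)·y' = 0, and therefore
  dy/dx = -(3x^2 - 3y)/(-3x - 18y^2) = (x^2 - y)/(x + 6y^2)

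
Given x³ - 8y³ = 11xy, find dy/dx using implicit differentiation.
Apply d/dx to both sides, remembering that y depends on x. Each occurrence of y therefore brings in a y' = dy/dx via the chain rule.

With F(x, y) equal to the left-hand side minus the right, differentiate F term by term:
  d/dx[x^3] = 3x^2
  d/dx[-11xy] = -11x·y' - 11y
  d/dx[-8y^3] = -24y^2·y'
Adding these up, d/dx[F] = 0 becomes
  (3x^2 - 11y) + (-11x - 24y^2)·y' = 0,
so isolating y',
  dy/dx = -(3x^2 - 11y)/(-11x - 24y^2) = (3x^2 - 11y)/(11x + 24y^2)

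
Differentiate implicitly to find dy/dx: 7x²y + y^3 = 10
Differentiate both sides with respect to x, treating y as y(x). By the chain rule, any term containing y contributes a factor of y' = dy/dx when we differentiate it.

Move every term to one side and write the relation as F(x, y) = 0. Term by term,
  d/dx[7x^2y] = 7x^2·y' + 14xy
  d/dx[y^3] = 3y^2·y'
  d/dx[-10] = 0

The pieces without y' make up ∂F/∂x and the coefficient of y' is ∂F/∂y:
  ∂F/∂x = 14xy,
  ∂F/∂y = 7x^2 + 3y^2.

Since d/dx[F] = ∂F/∂x + (∂F/∂y)·y' = 0, solve for y':
  (∂F/∂y)·y' = -∂F/∂x
  dy/dx = -(∂F/∂x)/(∂F/∂y) = -(14xy)/(7x^2 + 3y^2) = -14xy/(7x^2 + 3y^2)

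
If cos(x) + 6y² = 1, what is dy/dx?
Differentiate both sides with respect to x, treating y as y(x). By the chain rule, any term containing y contributes a factor of y' = dy/dx when we differentiate it.

Move every term to one side and write the relation as F(x, y) = 0. Term by term,
  d/dx[6y^2] = 12y·y'
  d/dx[cos(x)] = -sin(x)
  d/dx[-1] = 0

The pieces without y' make up ∂F/∂x and the coefficient of y' is ∂F/∂y:
  ∂F/∂x = -sin(x),
  ∂F/∂y = 12y.

Since d/dx[F] = ∂F/∂x + (∂F/∂y)·y' = 0, solve for y':
  (∂F/∂y)·y' = -∂F/∂x
  dy/dx = -(∂F/∂x)/(∂F/∂y) = -(-sin(x))/(12y) = sin(x)/(12y)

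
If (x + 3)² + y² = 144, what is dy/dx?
Apply d/dx to both sides, remembering that y depends on x. Each occurrence of y therefore brings in a y' = dy/dx via the chain rule.

With F(x, y) equal to the left-hand side minus the right, differentiate F term by term:
  d/dx[y^2] = 2y·y'
  d/dx[(x + 3)^2] = 2x + 6
  d/dx[-144] = 0
Adding these up, d/dx[F] = 0 becomes
  (2x + 6) + (2y)·y' = 0,
so isolating y',
  dy/dx = -(2x + 6)/(2y) = (-x - 3)/y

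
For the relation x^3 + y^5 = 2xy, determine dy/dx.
Differentiate both sides with respect to x, treating y as y(x). By the chain rule, any term containing y contributes a factor of y' = dy/dx when we differentiate it.

Move every term to one side and write the relation as F(x, y) = 0. Term by term,
  d/dx[x^3] = 3x^2
  d/dx[-2xy] = -2x·y' - 2y
  d/dx[y^5] = 5y^4·y'

The pieces without y' make up ∂F/∂x and the coefficient of y' is ∂F/∂y:
  ∂F/∂x = 3x^2 - 2y,
  ∂F/∂y = -2x + 5y^4.

Since d/dx[F] = ∂F/∂x + (∂F/∂y)·y' = 0, solve for y':
  (∂F/∂y)·y' = -∂F/∂x
  dy/dx = -(∂F/∂x)/(∂F/∂y) = -(3x^2 - 2y)/(-2x + 5y^4) = (3x^2 - 2y)/(2x - 5y^4)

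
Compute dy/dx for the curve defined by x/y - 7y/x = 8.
Take d/dx of both sides. Since y is implicitly a function of x, the chain rule attaches a y' = dy/dx factor whenever we differentiate through y.

Set F(x, y) = (left side) − (right side), so the curve is F = 0. Differentiating each term of F:
  d/dx[x/y] = -x·y'/y^2 + 1/y
  d/dx[-7y/x] = -7·y'/x + 7y/x^2
  d/dx[-8] = 0

Collecting, the y'-free part is the partial derivative in x and the y' coefficient is the partial derivative in y:
  ∂F/∂x = 1/y + 7y/x^2
  ∂F/∂y = -x/y^2 - 7/x

so d/dx[F(x, y(x))] = ∂F/∂x + (∂F/∂y)·y' = 0. Rearranging,
  dy/dx = -(∂F/∂x)/(∂F/∂y) = -(1/y + 7y/x^2)/(-x/y^2 - 7/x)
        = -((x^2 + 7y^2)/(x^2y))/(-(x^2 + 7y^2)/(xy^2)) = y/x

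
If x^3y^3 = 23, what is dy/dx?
Differentiate both sides with respect to x, treating y as y(x). By the chain rule, any term containing y contributes a factor of y' = dy/dx when we differentiate it.

Move every term to one side and write the relation as F(x, y) = 0. Term by term,
  d/dx[x^3y^3] = 3x^3y^2·y' + 3x^2y^3
  d/dx[-23] = 0

The pieces without y' make up ∂F/∂x and the coefficient of y' is ∂F/∂y:
  ∂F/∂x = 3x^2y^3,
  ∂F/∂y = 3x^3y^2.

Since d/dx[F] = ∂F/∂x + (∂F/∂y)·y' = 0, solve for y':
  (∂F/∂y)·y' = -∂F/∂x
  dy/dx = -(∂F/∂x)/(∂F/∂y) = -(3x^2y^3)/(3x^3y^2) = -y/x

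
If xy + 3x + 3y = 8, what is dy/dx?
Take d/dx of both sides. Since y is implicitly a function of x, the chain rule attaches a y' = dy/dx factor whenever we differentiate through y.

Set F(x, y) = (left side) − (right side), so the curve is F = 0. Differentiating each term of F:
  d/dx[xy] = x·y' + y
  d/dx[3x] = 3
  d/dx[3y] = 3·y'
  d/dx[-8] = 0

Collecting, the y'-free part is the partial derivative in x and the y' coefficient is the partial derivative in y:
  ∂F/∂x = y + 3
  ∂F/∂y = x + 3

so d/dx[F(x, y(x))] = ∂F/∂x + (∂F/∂y)·y' = 0. Rearranging,
  dy/dx = -(∂F/∂x)/(∂F/∂y) = -(y + 3)/(x + 3) = (-y - 3)/(x + 3)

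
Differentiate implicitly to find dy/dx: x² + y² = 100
Take d/dx of both sides. Since y is implicitly a function of x, the chain rule attaches a y' = dy/dx factor whenever we differentiate through y.

Set F(x, y) = (left side) − (right side), so the curve is F = 0. Differentiating each term of F:
  d/dx[x^2] = 2x
  d/dx[y^2] = 2y·y'
  d/dx[-100] = 0

Collecting, the y'-free part is the partial derivative in x and the y' coefficient is the partial derivative in y:
  ∂F/∂x = 2x
  ∂F/∂y = 2y

so d/dx[F(x, y(x))] = ∂F/∂x + (∂F/∂y)·y' = 0. Rearranging,
  dy/dx = -(∂F/∂x)/(∂F/∂y) = -(2x)/(2y) = -x/y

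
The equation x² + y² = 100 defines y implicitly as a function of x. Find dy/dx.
Differentiate both sides with respect to x, treating y as y(x). By the chain rule, any term containing y contributes a factor of y' = dy/dx when we differentiate it.

Move every term to one side and write the relation as F(x, y) = 0. Term by term,
  d/dx[x^2] = 2x
  d/dx[y^2] = 2y·y'
  d/dx[-100] = 0

The pieces without y' make up ∂F/∂x and the coefficient of y' is ∂F/∂y:
  ∂F/∂x = 2x,
  ∂F/∂y = 2y.

Since d/dx[F] = ∂F/∂x + (∂F/∂y)·y' = 0, solve for y':
  (∂F/∂y)·y' = -∂F/∂x
  dy/dx = -(∂F/∂x)/(∂F/∂y) = -(2x)/(2y) = -x/y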